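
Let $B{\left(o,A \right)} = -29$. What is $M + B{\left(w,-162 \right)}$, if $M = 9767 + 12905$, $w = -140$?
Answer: $22643$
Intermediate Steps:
$M = 22672$
$M + B{\left(w,-162 \right)} = 22672 - 29 = 22643$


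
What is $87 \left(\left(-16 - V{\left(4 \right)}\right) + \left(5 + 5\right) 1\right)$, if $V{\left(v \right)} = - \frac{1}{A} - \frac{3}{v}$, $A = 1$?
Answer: $- \frac{1479}{4} \approx -369.75$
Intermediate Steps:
$V{\left(v \right)} = -1 - \frac{3}{v}$ ($V{\left(v \right)} = - 1^{-1} - \frac{3}{v} = \left(-1\right) 1 - \frac{3}{v} = -1 - \frac{3}{v}$)
$87 \left(\left(-16 - V{\left(4 \right)}\right) + \left(5 + 5\right) 1\right) = 87 \left(\left(-16 - \frac{-3 - 4}{4}\right) + \left(5 + 5\right) 1\right) = 87 \left(\left(-16 - \frac{-3 - 4}{4}\right) + 10 \cdot 1\right) = 87 \left(\left(-16 - \frac{1}{4} \left(-7\right)\right) + 10\right) = 87 \left(\left(-16 - - \frac{7}{4}\right) + 10\right) = 87 \left(\left(-16 + \frac{7}{4}\right) + 10\right) = 87 \left(- \frac{57}{4} + 10\right) = 87 \left(- \frac{17}{4}\right) = - \frac{1479}{4}$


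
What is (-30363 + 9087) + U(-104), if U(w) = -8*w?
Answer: -20444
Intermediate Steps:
(-30363 + 9087) + U(-104) = (-30363 + 9087) - 8*(-104) = -21276 + 832 = -20444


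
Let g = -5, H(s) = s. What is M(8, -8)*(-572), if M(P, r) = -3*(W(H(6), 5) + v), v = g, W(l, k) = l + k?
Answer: 10296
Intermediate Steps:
W(l, k) = k + l
v = -5
M(P, r) = -18 (M(P, r) = -3*((5 + 6) - 5) = -3*(11 - 5) = -3*6 = -18)
M(8, -8)*(-572) = -18*(-572) = 10296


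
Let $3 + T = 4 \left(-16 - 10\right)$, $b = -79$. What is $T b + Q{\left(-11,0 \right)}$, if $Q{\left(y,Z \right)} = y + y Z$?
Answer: $8442$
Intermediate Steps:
$Q{\left(y,Z \right)} = y + Z y$
$T = -107$ ($T = -3 + 4 \left(-16 - 10\right) = -3 + 4 \left(-26\right) = -3 - 104 = -107$)
$T b + Q{\left(-11,0 \right)} = \left(-107\right) \left(-79\right) - 11 \left(1 + 0\right) = 8453 - 11 = 8442$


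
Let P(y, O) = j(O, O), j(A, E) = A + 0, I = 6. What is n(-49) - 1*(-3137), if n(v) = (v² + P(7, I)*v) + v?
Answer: 5195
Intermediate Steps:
j(A, E) = A
P(y, O) = O
n(v) = v² + 7*v (n(v) = (v² + 6*v) + v = v² + 7*v)
n(-49) - 1*(-3137) = -49*(7 - 49) - 1*(-3137) = -49*(-42) + 3137 = 2058 + 3137 = 5195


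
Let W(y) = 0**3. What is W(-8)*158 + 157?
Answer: 157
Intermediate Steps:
W(y) = 0
W(-8)*158 + 157 = 0*158 + 157 = 0 + 157 = 157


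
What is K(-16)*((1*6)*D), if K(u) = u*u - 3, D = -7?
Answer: -10626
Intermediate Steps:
K(u) = -3 + u² (K(u) = u² - 3 = -3 + u²)
K(-16)*((1*6)*D) = (-3 + (-16)²)*((1*6)*(-7)) = (-3 + 256)*(6*(-7)) = 253*(-42) = -10626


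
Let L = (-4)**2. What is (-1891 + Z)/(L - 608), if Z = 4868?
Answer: -2977/592 ≈ -5.0287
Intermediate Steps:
L = 16
(-1891 + Z)/(L - 608) = (-1891 + 4868)/(16 - 608) = 2977/(-592) = 2977*(-1/592) = -2977/592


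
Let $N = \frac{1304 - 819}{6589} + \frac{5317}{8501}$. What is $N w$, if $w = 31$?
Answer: $\frac{1213857638}{56013089} \approx 21.671$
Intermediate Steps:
$N = \frac{39156698}{56013089}$ ($N = \left(1304 - 819\right) \frac{1}{6589} + 5317 \cdot \frac{1}{8501} = 485 \cdot \frac{1}{6589} + \frac{5317}{8501} = \frac{485}{6589} + \frac{5317}{8501} = \frac{39156698}{56013089} \approx 0.69906$)
$N w = \frac{39156698}{56013089} \cdot 31 = \frac{1213857638}{56013089}$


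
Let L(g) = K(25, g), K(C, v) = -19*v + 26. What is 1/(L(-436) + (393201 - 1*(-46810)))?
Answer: 1/448321 ≈ 2.2305e-6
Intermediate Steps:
K(C, v) = 26 - 19*v
L(g) = 26 - 19*g
1/(L(-436) + (393201 - 1*(-46810))) = 1/((26 - 19*(-436)) + (393201 - 1*(-46810))) = 1/((26 + 8284) + (393201 + 46810)) = 1/(8310 + 440011) = 1/448321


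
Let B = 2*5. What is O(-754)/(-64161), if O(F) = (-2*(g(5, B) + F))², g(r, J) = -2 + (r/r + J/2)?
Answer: -250000/7129 ≈ -35.068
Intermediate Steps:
B = 10
g(r, J) = -1 + J/2 (g(r, J) = -2 + (1 + J*(½)) = -2 + (1 + J/2) = -1 + J/2)
O(F) = (-8 - 2*F)² (O(F) = (-2*((-1 + (½)*10) + F))² = (-2*((-1 + 5) + F))² = (-2*(4 + F))² = (-8 - 2*F)²)
O(-754)/(-64161) = (4*(4 - 754)²)/(-64161) = (4*(-750)²)*(-1/64161) = (4*562500)*(-1/64161) = 2250000*(-1/64161) = -250000/7129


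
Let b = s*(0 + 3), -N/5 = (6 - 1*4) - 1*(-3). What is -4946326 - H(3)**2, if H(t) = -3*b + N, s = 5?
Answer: -4951226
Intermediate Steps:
N = -25 (N = -5*((6 - 1*4) - 1*(-3)) = -5*((6 - 4) + 3) = -5*(2 + 3) = -5*5 = -25)
b = 15 (b = 5*(0 + 3) = 5*3 = 15)
H(t) = -70 (H(t) = -3*15 - 25 = -45 - 25 = -70)
-4946326 - H(3)**2 = -4946326 - 1*(-70)**2 = -4946326 - 1*4900 = -4946326 - 4900 = -4951226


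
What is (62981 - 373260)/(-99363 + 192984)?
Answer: -310279/93621 ≈ -3.3142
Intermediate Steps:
(62981 - 373260)/(-99363 + 192984) = -310279/93621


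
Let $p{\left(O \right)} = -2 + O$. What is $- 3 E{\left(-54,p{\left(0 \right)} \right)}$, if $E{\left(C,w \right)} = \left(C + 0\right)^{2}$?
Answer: $-8748$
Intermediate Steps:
$E{\left(C,w \right)} = C^{2}$
$- 3 E{\left(-54,p{\left(0 \right)} \right)} = - 3 \left(-54\right)^{2} = \left(-3\right) 2916 = -8748$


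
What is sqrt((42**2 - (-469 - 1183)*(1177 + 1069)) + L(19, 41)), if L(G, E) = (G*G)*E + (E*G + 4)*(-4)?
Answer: 5*sqrt(148953) ≈ 1929.7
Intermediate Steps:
L(G, E) = -16 + E*G**2 - 4*E*G (L(G, E) = G**2*E + (4 + E*G)*(-4) = E*G**2 + (-16 - 4*E*G) = -16 + E*G**2 - 4*E*G)
sqrt((42**2 - (-469 - 1183)*(1177 + 1069)) + L(19, 41)) = sqrt((42**2 - (-469 - 1183)*(1177 + 1069)) + (-16 + 41*19**2 - 4*41*19)) = sqrt((1764 - (-1652)*2246) + (-16 + 41*361 - 3116)) = sqrt((1764 - 1*(-3710392)) + (-16 + 14801 - 3116)) = sqrt((1764 + 3710392) + 11669) = sqrt(3712156 + 11669) = sqrt(3723825) = 5*sqrt(148953)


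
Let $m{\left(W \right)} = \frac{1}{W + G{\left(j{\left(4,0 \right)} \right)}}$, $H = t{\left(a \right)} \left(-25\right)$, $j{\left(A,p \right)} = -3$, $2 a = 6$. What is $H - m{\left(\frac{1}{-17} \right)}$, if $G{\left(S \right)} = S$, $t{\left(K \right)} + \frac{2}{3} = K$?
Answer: $- \frac{9049}{156} \approx -58.006$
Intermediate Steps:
$a = 3$ ($a = \frac{1}{2} \cdot 6 = 3$)
$t{\left(K \right)} = - \frac{2}{3} + K$
$H = - \frac{175}{3}$ ($H = \left(- \frac{2}{3} + 3\right) \left(-25\right) = \frac{7}{3} \left(-25\right) = - \frac{175}{3} \approx -58.333$)
$m{\left(W \right)} = \frac{1}{-3 + W}$ ($m{\left(W \right)} = \frac{1}{W - 3} = \frac{1}{-3 + W}$)
$H - m{\left(\frac{1}{-17} \right)} = - \frac{175}{3} - \frac{1}{-3 + \frac{1}{-17}} = - \frac{175}{3} - \frac{1}{-3 - \frac{1}{17}} = - \frac{175}{3} - \frac{1}{- \frac{52}{17}} = - \frac{175}{3} - - \frac{17}{52} = - \frac{175}{3} + \frac{17}{52} = - \frac{9049}{156}$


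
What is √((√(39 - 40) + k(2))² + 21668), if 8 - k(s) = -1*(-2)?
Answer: √(21703 + 12*I) ≈ 147.32 + 0.0407*I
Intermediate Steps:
k(s) = 6 (k(s) = 8 - (-1)*(-2) = 8 - 1*2 = 8 - 2 = 6)
√((√(39 - 40) + k(2))² + 21668) = √((√(39 - 40) + 6)² + 21668) = √((√(-1) + 6)² + 21668) = √((I + 6)² + 21668) = √((6 + I)² + 21668) = √(21668 + (6 + I)²)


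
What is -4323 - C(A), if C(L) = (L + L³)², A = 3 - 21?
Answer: -34226823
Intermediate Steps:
A = -18
-4323 - C(A) = -4323 - (-18)²*(1 + (-18)²)² = -4323 - 324*(1 + 324)² = -4323 - 324*325² = -4323 - 324*105625 = -4323 - 1*34222500 = -4323 - 34222500 = -34226823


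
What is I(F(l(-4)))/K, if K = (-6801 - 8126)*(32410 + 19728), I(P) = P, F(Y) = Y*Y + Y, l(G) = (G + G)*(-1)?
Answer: -36/389131963 ≈ -9.2514e-8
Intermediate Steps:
l(G) = -2*G (l(G) = (2*G)*(-1) = -2*G)
F(Y) = Y + Y² (F(Y) = Y² + Y = Y + Y²)
K = -778263926 (K = -14927*52138 = -778263926)
I(F(l(-4)))/K = ((-2*(-4))*(1 - 2*(-4)))/(-778263926) = (8*(1 + 8))*(-1/778263926) = (8*9)*(-1/778263926) = 72*(-1/778263926) = -36/389131963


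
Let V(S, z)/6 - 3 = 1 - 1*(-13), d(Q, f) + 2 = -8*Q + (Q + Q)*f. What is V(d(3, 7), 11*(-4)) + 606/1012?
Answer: 51915/506 ≈ 102.60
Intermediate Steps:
d(Q, f) = -2 - 8*Q + 2*Q*f (d(Q, f) = -2 + (-8*Q + (Q + Q)*f) = -2 + (-8*Q + (2*Q)*f) = -2 + (-8*Q + 2*Q*f) = -2 - 8*Q + 2*Q*f)
V(S, z) = 102 (V(S, z) = 18 + 6*(1 - 1*(-13)) = 18 + 6*(1 + 13) = 18 + 6*14 = 18 + 84 = 102)
V(d(3, 7), 11*(-4)) + 606/1012 = 102 + 606/1012 = 102 + 606*(1/1012) = 102 + 303/506 = 51915/506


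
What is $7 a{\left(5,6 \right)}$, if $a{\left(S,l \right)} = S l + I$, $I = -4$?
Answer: $182$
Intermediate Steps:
$a{\left(S,l \right)} = -4 + S l$ ($a{\left(S,l \right)} = S l - 4 = -4 + S l$)
$7 a{\left(5,6 \right)} = 7 \left(-4 + 5 \cdot 6\right) = 7 \left(-4 + 30\right) = 7 \cdot 26 = 182$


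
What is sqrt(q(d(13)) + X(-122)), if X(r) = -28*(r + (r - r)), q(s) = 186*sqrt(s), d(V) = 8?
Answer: 2*sqrt(854 + 93*sqrt(2)) ≈ 62.786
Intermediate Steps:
X(r) = -28*r (X(r) = -28*(r + 0) = -28*r)
sqrt(q(d(13)) + X(-122)) = sqrt(186*sqrt(8) - 28*(-122)) = sqrt(186*(2*sqrt(2)) + 3416) = sqrt(372*sqrt(2) + 3416) = sqrt(3416 + 372*sqrt(2))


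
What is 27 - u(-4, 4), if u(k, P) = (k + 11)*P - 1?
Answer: 0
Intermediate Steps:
u(k, P) = -1 + P*(11 + k) (u(k, P) = (11 + k)*P - 1 = P*(11 + k) - 1 = -1 + P*(11 + k))
27 - u(-4, 4) = 27 - (-1 + 11*4 + 4*(-4)) = 27 - (-1 + 44 - 16) = 27 - 1*27 = 27 - 27 = 0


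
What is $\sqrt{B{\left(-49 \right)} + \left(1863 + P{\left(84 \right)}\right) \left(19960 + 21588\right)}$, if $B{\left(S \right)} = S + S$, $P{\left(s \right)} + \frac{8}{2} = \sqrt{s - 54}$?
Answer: $\sqrt{77237634 + 41548 \sqrt{30}} \approx 8801.4$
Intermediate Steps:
$P{\left(s \right)} = -4 + \sqrt{-54 + s}$ ($P{\left(s \right)} = -4 + \sqrt{s - 54} = -4 + \sqrt{-54 + s}$)
$B{\left(S \right)} = 2 S$
$\sqrt{B{\left(-49 \right)} + \left(1863 + P{\left(84 \right)}\right) \left(19960 + 21588\right)} = \sqrt{2 \left(-49\right) + \left(1863 - \left(4 - \sqrt{-54 + 84}\right)\right) \left(19960 + 21588\right)} = \sqrt{-98 + \left(1863 - \left(4 - \sqrt{30}\right)\right) 41548} = \sqrt{-98 + \left(1859 + \sqrt{30}\right) 41548} = \sqrt{-98 + \left(77237732 + 41548 \sqrt{30}\right)} = \sqrt{77237634 + 41548 \sqrt{30}}$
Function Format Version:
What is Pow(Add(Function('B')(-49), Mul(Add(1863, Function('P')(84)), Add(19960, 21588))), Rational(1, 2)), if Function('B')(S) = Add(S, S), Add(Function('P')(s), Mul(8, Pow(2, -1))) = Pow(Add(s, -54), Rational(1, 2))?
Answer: Pow(Add(77237634, Mul(41548, Pow(30, Rational(1, 2)))), Rational(1, 2)) ≈ 8801.4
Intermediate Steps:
Function('P')(s) = Add(-4, Pow(Add(-54, s), Rational(1, 2))) (Function('P')(s) = Add(-4, Pow(Add(s, -54), Rational(1, 2))) = Add(-4, Pow(Add(-54, s), Rational(1, 2))))
Function('B')(S) = Mul(2, S)
Pow(Add(Function('B')(-49), Mul(Add(1863, Function('P')(84)), Add(19960, 21588))), Rational(1, 2)) = Pow(Add(Mul(2, -49), Mul(Add(1863, Add(-4, Pow(Add(-54, 84), Rational(1, 2)))), Add(19960, 21588))), Rational(1, 2)) = Pow(Add(-98, Mul(Add(1863, Add(-4, Pow(30, Rational(1, 2)))), 41548)), Rational(1, 2)) = Pow(Add(-98, Mul(Add(1859, Pow(30, Rational(1, 2))), 41548)), Rational(1, 2)) = Pow(Add(-98, Add(77237732, Mul(41548, Pow(30, Rational(1, 2))))), Rational(1, 2)) = Pow(Add(77237634, Mul(41548, Pow(30, Rational(1, 2)))), Rational(1, 2))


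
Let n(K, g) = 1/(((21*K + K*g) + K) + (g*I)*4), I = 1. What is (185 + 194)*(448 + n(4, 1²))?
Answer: 16300411/96 ≈ 1.6980e+5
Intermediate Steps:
n(K, g) = 1/(4*g + 22*K + K*g) (n(K, g) = 1/(((21*K + K*g) + K) + (g*1)*4) = 1/((22*K + K*g) + g*4) = 1/((22*K + K*g) + 4*g) = 1/(4*g + 22*K + K*g))
(185 + 194)*(448 + n(4, 1²)) = (185 + 194)*(448 + 1/(4*1² + 22*4 + 4*1²)) = 379*(448 + 1/(4*1 + 88 + 4*1)) = 379*(448 + 1/(4 + 88 + 4)) = 379*(448 + 1/96) = 379*(43009/96) = 16300411/96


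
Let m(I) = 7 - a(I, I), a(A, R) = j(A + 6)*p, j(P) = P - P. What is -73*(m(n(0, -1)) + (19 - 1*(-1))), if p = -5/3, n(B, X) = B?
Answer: -1971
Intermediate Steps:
j(P) = 0
p = -5/3 (p = -5*1/3 = -5/3 ≈ -1.6667)
a(A, R) = 0 (a(A, R) = 0*(-5/3) = 0)
m(I) = 7 (m(I) = 7 - 1*0 = 7 + 0 = 7)
-73*(m(n(0, -1)) + (19 - 1*(-1))) = -73*(7 + (19 - 1*(-1))) = -73*(7 + (19 + 1)) = -73*(7 + 20) = -73*27 = -1971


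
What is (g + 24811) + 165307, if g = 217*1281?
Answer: 468095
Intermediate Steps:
g = 277977
(g + 24811) + 165307 = (277977 + 24811) + 165307 = 302788 + 165307 = 468095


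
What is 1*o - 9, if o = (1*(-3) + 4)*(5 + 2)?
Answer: -2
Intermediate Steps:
o = 7 (o = (-3 + 4)*7 = 1*7 = 7)
1*o - 9 = 1*7 - 9 = 7 - 9 = -2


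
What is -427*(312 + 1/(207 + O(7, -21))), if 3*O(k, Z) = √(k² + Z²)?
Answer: -51312152325/385151 + 8967*√10/385151 ≈ -1.3323e+5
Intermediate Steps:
O(k, Z) = √(Z² + k²)/3 (O(k, Z) = √(k² + Z²)/3 = √(Z² + k²)/3)
-427*(312 + 1/(207 + O(7, -21))) = -427*(312 + 1/(207 + √((-21)² + 7²)/3)) = -427*(312 + 1/(207 + √(441 + 49)/3)) = -427*(312 + 1/(207 + √490/3)) = -427*(312 + 1/(207 + (7*√10)/3)) = -427*(312 + 1/(207 + 7*√10/3)) = -133224 - 427/(207 + 7*√10/3)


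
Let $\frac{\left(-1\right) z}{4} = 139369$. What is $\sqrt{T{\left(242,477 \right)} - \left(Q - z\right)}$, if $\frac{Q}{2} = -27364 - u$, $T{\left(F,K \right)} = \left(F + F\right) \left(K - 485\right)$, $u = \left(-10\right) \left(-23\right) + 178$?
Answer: $2 i \sqrt{126451} \approx 711.2 i$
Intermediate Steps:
$u = 408$ ($u = 230 + 178 = 408$)
$z = -557476$ ($z = \left(-4\right) 139369 = -557476$)
$T{\left(F,K \right)} = 2 F \left(-485 + K\right)$ ($T{\left(F,K \right)} = 2 F \left(K - 485\right) = 2 F \left(-485 + K\right)$)
$Q = -55544$ ($Q = 2 \left(-27364 - 408\right) = 2 \left(-27772\right) = -55544$)
$\sqrt{T{\left(242,477 \right)} - \left(Q - z\right)} = \sqrt{2 \cdot 242 \left(-485 + 477\right) - 501932} = \sqrt{2 \cdot 242 \left(-8\right) + \left(-557476 + 55544\right)} = \sqrt{-3872 - 501932} = \sqrt{-505804} = 2 i \sqrt{126451}$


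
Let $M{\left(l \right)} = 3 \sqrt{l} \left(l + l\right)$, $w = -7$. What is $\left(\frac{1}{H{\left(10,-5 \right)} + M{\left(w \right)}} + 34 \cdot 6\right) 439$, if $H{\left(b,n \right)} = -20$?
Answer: $\frac{285412777}{3187} + \frac{9219 i \sqrt{7}}{6374} \approx 89555.0 + 3.8267 i$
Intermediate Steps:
$M{\left(l \right)} = 6 l^{\frac{3}{2}}$ ($M{\left(l \right)} = 3 \sqrt{l} 2 l = 6 l^{\frac{3}{2}}$)
$\left(\frac{1}{H{\left(10,-5 \right)} + M{\left(w \right)}} + 34 \cdot 6\right) 439 = \left(\frac{1}{-20 + 6 \left(-7\right)^{\frac{3}{2}}} + 34 \cdot 6\right) 439 = \left(\frac{1}{-20 + 6 \left(- 7 i \sqrt{7}\right)} + 204\right) 439 = \left(\frac{1}{-20 - 42 i \sqrt{7}} + 204\right) 439 = \left(204 + \frac{1}{-20 - 42 i \sqrt{7}}\right) 439 = 89556 + \frac{439}{-20 - 42 i \sqrt{7}}$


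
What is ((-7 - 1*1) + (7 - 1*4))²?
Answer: 25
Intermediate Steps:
((-7 - 1*1) + (7 - 1*4))² = ((-7 - 1) + (7 - 4))² = (-8 + 3)² = (-5)² = 25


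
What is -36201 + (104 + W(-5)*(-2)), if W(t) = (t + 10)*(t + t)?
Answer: -35997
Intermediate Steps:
W(t) = 2*t*(10 + t) (W(t) = (10 + t)*(2*t) = 2*t*(10 + t))
-36201 + (104 + W(-5)*(-2)) = -36201 + (104 + (2*(-5)*(10 - 5))*(-2)) = -36201 + (104 + (2*(-5)*5)*(-2)) = -36201 + (104 - 50*(-2)) = -36201 + (104 + 100) = -36201 + 204 = -35997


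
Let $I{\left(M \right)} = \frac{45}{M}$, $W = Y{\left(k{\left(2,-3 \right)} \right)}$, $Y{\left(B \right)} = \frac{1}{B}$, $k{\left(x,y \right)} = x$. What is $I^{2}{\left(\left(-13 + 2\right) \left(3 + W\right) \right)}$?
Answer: $\frac{8100}{5929} \approx 1.3662$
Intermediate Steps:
$W = \frac{1}{2} \approx 0.5$
$I^{2}{\left(\left(-13 + 2\right) \left(3 + W\right) \right)} = \left(\frac{45}{\left(-13 + 2\right) \left(3 + \frac{1}{2}\right)}\right)^{2} = \left(\frac{45}{\left(-11\right) \frac{7}{2}}\right)^{2} = \left(\frac{45}{- \frac{77}{2}}\right)^{2} = \left(45 \left(- \frac{2}{77}\right)\right)^{2} = \left(- \frac{90}{77}\right)^{2} = \frac{8100}{5929}$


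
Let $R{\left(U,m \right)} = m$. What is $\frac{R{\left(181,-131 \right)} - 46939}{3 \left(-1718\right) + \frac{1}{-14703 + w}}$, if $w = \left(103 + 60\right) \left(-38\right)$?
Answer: $\frac{983621790}{107703139} \approx 9.1327$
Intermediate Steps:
$w = -6194$ ($w = 163 \left(-38\right) = -6194$)
$\frac{R{\left(181,-131 \right)} - 46939}{3 \left(-1718\right) + \frac{1}{-14703 + w}} = \frac{-131 - 46939}{3 \left(-1718\right) + \frac{1}{-14703 - 6194}} = - \frac{47070}{-5154 + \frac{1}{-20897}} = - \frac{47070}{-5154 - \frac{1}{20897}} = - \frac{47070}{- \frac{107703139}{20897}} = \left(-47070\right) \left(- \frac{20897}{107703139}\right) = \frac{983621790}{107703139}$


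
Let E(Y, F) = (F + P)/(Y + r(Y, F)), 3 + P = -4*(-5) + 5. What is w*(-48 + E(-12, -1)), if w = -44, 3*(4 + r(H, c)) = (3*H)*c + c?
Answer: 30228/13 ≈ 2325.2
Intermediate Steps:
r(H, c) = -4 + c/3 + H*c (r(H, c) = -4 + ((3*H)*c + c)/3 = -4 + (3*H*c + c)/3 = -4 + (c + 3*H*c)/3 = -4 + (c/3 + H*c) = -4 + c/3 + H*c)
P = 22 (P = -3 + (-4*(-5) + 5) = -3 + (20 + 5) = -3 + 25 = 22)
E(Y, F) = (22 + F)/(-4 + Y + F/3 + F*Y) (E(Y, F) = (F + 22)/(Y + (-4 + F/3 + Y*F)) = (22 + F)/(Y + (-4 + F/3 + F*Y)) = (22 + F)/(-4 + Y + F/3 + F*Y))
w*(-48 + E(-12, -1)) = -44*(-48 + 3*(22 - 1)/(-12 - 1 + 3*(-12) + 3*(-1)*(-12))) = -44*(-48 + 3*21/(-12 - 1 - 36 + 36)) = -44*(-48 + 3*21/(-13)) = -44*(-48 + 3*(-1/13)*21) = -44*(-48 - 63/13) = -44*(-687/13) = 30228/13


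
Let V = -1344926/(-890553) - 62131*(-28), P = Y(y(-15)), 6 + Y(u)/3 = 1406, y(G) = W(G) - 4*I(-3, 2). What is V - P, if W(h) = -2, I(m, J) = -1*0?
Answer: 13677235210/7881 ≈ 1.7355e+6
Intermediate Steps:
I(m, J) = 0
y(G) = -2 (y(G) = -2 - 4*0 = -2 + 0 = -2)
Y(u) = 4200 (Y(u) = -18 + 3*1406 = -18 + 4218 = 4200)
P = 4200
V = 13710335410/7881 (V = -1344926*(-1/890553) + 1739668 = 11902/7881 + 1739668 = 13710335410/7881 ≈ 1.7397e+6)
V - P = 13710335410/7881 - 1*4200 = 13710335410/7881 - 4200 = 13677235210/7881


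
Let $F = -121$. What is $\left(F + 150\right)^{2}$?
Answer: $841$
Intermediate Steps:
$\left(F + 150\right)^{2} = \left(-121 + 150\right)^{2} = 29^{2} = 841$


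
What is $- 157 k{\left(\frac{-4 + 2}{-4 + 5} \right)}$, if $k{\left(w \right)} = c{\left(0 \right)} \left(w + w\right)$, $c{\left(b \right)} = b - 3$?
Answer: $-1884$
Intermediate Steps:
$c{\left(b \right)} = -3 + b$
$k{\left(w \right)} = - 6 w$ ($k{\left(w \right)} = \left(-3 + 0\right) \left(w + w\right) = - 3 \cdot 2 w = - 6 w$)
$- 157 k{\left(\frac{-4 + 2}{-4 + 5} \right)} = - 157 \left(- 6 \frac{-4 + 2}{-4 + 5}\right) = - 157 \left(- 6 \left(- \frac{2}{1}\right)\right) = - 157 \left(- 6 \left(\left(-2\right) 1\right)\right) = - 157 \left(\left(-6\right) \left(-2\right)\right) = \left(-157\right) 12 = -1884$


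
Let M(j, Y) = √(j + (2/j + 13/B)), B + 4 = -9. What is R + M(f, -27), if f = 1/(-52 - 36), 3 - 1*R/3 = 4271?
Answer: -12804 + I*√342694/44 ≈ -12804.0 + 13.305*I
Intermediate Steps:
B = -13 (B = -4 - 9 = -13)
R = -12804 (R = 9 - 3*4271 = 9 - 12813 = -12804)
f = -1/88 (f = 1/(-88) = -1/88 ≈ -0.011364)
M(j, Y) = √(-1 + j + 2/j) (M(j, Y) = √(j + (2/j + 13/(-13))) = √(j + (2/j + 13*(-1/13))) = √(j + (2/j - 1)) = √(j + (-1 + 2/j)) = √(-1 + j + 2/j))
R + M(f, -27) = -12804 + √(-1 - 1/88 + 2/(-1/88)) = -12804 + √(-1 - 1/88 + 2*(-88)) = -12804 + √(-1 - 1/88 - 176) = -12804 + √(-15577/88) = -12804 + I*√342694/44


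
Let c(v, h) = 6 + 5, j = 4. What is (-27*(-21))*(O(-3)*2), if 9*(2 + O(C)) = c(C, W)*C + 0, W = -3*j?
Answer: -6426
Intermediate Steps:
W = -12 (W = -3*4 = -12)
c(v, h) = 11
O(C) = -2 + 11*C/9 (O(C) = -2 + (11*C + 0)/9 = -2 + (11*C)/9 = -2 + 11*C/9)
(-27*(-21))*(O(-3)*2) = (-27*(-21))*((-2 + (11/9)*(-3))*2) = 567*((-2 - 11/3)*2) = 567*(-17/3*2) = 567*(-34/3) = -6426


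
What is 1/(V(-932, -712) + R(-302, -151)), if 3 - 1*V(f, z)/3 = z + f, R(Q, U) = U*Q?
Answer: 1/50543 ≈ 1.9785e-5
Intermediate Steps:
R(Q, U) = Q*U
V(f, z) = 9 - 3*f - 3*z (V(f, z) = 9 - 3*(z + f) = 9 - 3*(f + z) = 9 + (-3*f - 3*z) = 9 - 3*f - 3*z)
1/(V(-932, -712) + R(-302, -151)) = 1/((9 - 3*(-932) - 3*(-712)) - 302*(-151)) = 1/((9 + 2796 + 2136) + 45602) = 1/(4941 + 45602) = 1/50543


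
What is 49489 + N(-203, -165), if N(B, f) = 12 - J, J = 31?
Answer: 49470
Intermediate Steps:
N(B, f) = -19 (N(B, f) = 12 - 1*31 = 12 - 31 = -19)
49489 + N(-203, -165) = 49489 - 19 = 49470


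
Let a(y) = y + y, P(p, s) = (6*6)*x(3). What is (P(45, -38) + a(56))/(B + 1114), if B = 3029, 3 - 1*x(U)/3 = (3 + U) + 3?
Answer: -536/4143 ≈ -0.12937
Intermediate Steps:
x(U) = -9 - 3*U (x(U) = 9 - 3*((3 + U) + 3) = 9 - 3*(6 + U) = 9 + (-18 - 3*U) = -9 - 3*U)
P(p, s) = -648 (P(p, s) = (6*6)*(-9 - 3*3) = 36*(-9 - 9) = 36*(-18) = -648)
a(y) = 2*y
(P(45, -38) + a(56))/(B + 1114) = (-648 + 2*56)/(3029 + 1114) = (-648 + 112)/4143 = -536*1/4143 = -536/4143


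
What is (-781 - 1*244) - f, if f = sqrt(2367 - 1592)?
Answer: -1025 - 5*sqrt(31) ≈ -1052.8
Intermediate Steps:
f = 5*sqrt(31) (f = sqrt(775) = 5*sqrt(31) ≈ 27.839)
(-781 - 1*244) - f = (-781 - 1*244) - 5*sqrt(31) = (-781 - 244) - 5*sqrt(31) = -1025 - 5*sqrt(31)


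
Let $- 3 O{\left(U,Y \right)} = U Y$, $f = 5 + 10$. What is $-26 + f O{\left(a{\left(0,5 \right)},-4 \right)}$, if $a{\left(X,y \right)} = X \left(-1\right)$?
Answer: $-26$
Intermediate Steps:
$a{\left(X,y \right)} = - X$
$f = 15$
$O{\left(U,Y \right)} = - \frac{U Y}{3}$
$-26 + f O{\left(a{\left(0,5 \right)},-4 \right)} = -26 + 15 \left(\left(- \frac{1}{3}\right) \left(\left(-1\right) 0\right) \left(-4\right)\right) = -26 + 15 \left(\left(- \frac{1}{3}\right) 0 \left(-4\right)\right) = -26 + 15 \cdot 0 = -26 + 0 = -26$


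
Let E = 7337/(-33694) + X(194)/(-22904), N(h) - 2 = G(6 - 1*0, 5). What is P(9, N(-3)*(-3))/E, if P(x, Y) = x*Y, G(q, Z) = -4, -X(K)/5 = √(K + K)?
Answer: -145896973544965104/588097159028473 - 292529049828120*√97/588097159028473 ≈ -252.98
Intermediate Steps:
X(K) = -5*√2*√K (X(K) = -5*√(K + K) = -5*√2*√K)
N(h) = -2 (N(h) = 2 - 4 = -2)
E = -7337/33694 + 5*√97/11452 (E = 7337/(-33694) - 5*√2*√194/(-22904) = 7337*(-1/33694) - 10*√97*(-1/22904) = -7337/33694 + 5*√97/11452 ≈ -0.21345)
P(x, Y) = Y*x
P(9, N(-3)*(-3))/E = (-2*(-3)*9)/(-7337/33694 + 5*√97/11452) = (6*9)/(-7337/33694 + 5*√97/11452) = 54/(-7337/33694 + 5*√97/11452)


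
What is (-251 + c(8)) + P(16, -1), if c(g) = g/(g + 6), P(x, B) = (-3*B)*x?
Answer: -1417/7 ≈ -202.43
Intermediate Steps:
P(x, B) = -3*B*x
c(g) = g/(6 + g)
(-251 + c(8)) + P(16, -1) = (-251 + 8/(6 + 8)) - 3*(-1)*16 = (-251 + 8/14) + 48 = (-251 + 8*(1/14)) + 48 = (-251 + 4/7) + 48 = -1753/7 + 48 = -1417/7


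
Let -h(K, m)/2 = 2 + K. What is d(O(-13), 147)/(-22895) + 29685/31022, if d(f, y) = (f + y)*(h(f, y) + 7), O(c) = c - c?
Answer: 665957373/710248690 ≈ 0.93764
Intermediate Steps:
O(c) = 0
h(K, m) = -4 - 2*K (h(K, m) = -2*(2 + K) = -4 - 2*K)
d(f, y) = (3 - 2*f)*(f + y) (d(f, y) = (f + y)*((-4 - 2*f) + 7) = (f + y)*(3 - 2*f) = (3 - 2*f)*(f + y))
d(O(-13), 147)/(-22895) + 29685/31022 = (-2*0² + 3*0 + 3*147 - 2*0*147)/(-22895) + 29685/31022 = (-2*0 + 0 + 441 + 0)*(-1/22895) + 29685*(1/31022) = (0 + 0 + 441 + 0)*(-1/22895) + 29685/31022 = 441*(-1/22895) + 29685/31022 = -441/22895 + 29685/31022 = 665957373/710248690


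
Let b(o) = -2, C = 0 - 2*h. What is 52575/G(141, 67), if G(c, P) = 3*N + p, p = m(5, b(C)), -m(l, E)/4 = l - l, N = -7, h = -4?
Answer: -17525/7 ≈ -2503.6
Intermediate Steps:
C = 8 (C = 0 - 2*(-4) = 0 + 8 = 8)
m(l, E) = 0 (m(l, E) = -4*(l - l) = -4*0 = 0)
p = 0
G(c, P) = -21 (G(c, P) = 3*(-7) + 0 = -21 + 0 = -21)
52575/G(141, 67) = 52575/(-21) = 52575*(-1/21) = -17525/7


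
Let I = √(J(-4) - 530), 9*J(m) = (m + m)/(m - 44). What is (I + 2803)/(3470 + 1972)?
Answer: 2803/5442 + I*√171714/97956 ≈ 0.51507 + 0.0042303*I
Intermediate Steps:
J(m) = 2*m/(9*(-44 + m)) (J(m) = ((m + m)/(m - 44))/9 = ((2*m)/(-44 + m))/9 = (2*m/(-44 + m))/9 = 2*m/(9*(-44 + m)))
I = I*√171714/18 (I = √((2/9)*(-4)/(-44 - 4) - 530) = √((2/9)*(-4)/(-48) - 530) = √((2/9)*(-4)*(-1/48) - 530) = √(1/54 - 530) = √(-28619/54) = I*√171714/18 ≈ 23.021*I)
(I + 2803)/(3470 + 1972) = (I*√171714/18 + 2803)/(3470 + 1972) = (2803 + I*√171714/18)/5442 = (2803 + I*√171714/18)*(1/5442) = 2803/5442 + I*√171714/97956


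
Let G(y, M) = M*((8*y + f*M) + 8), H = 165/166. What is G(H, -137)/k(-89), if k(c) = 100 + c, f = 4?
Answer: 6049920/913 ≈ 6626.4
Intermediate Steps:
H = 165/166 (H = 165*(1/166) = 165/166 ≈ 0.99398)
G(y, M) = M*(8 + 4*M + 8*y) (G(y, M) = M*((8*y + 4*M) + 8) = M*((4*M + 8*y) + 8) = M*(8 + 4*M + 8*y))
G(H, -137)/k(-89) = (4*(-137)*(2 - 137 + 2*(165/166)))/(100 - 89) = (4*(-137)*(2 - 137 + 165/83))/11 = (4*(-137)*(-11040/83))*(1/11) = (6049920/83)*(1/11) = 6049920/913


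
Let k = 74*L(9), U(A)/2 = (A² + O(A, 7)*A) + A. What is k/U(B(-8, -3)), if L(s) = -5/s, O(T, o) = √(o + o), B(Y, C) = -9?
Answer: -148/405 - 37*√14/810 ≈ -0.53635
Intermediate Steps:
O(T, o) = √2*√o (O(T, o) = √(2*o) = √2*√o)
U(A) = 2*A + 2*A² + 2*A*√14 (U(A) = 2*((A² + (√2*√7)*A) + A) = 2*((A² + √14*A) + A) = 2*((A² + A*√14) + A) = 2*(A + A² + A*√14) = 2*A + 2*A² + 2*A*√14)
k = -370/9 (k = 74*(-5/9) = -370/9 ≈ -41.111)
k/U(B(-8, -3)) = -370*(-1/(18*(1 - 9 + √14)))/9 = -370*(-1/(18*(-8 + √14)))/9 = -370/(9*(144 - 18*√14))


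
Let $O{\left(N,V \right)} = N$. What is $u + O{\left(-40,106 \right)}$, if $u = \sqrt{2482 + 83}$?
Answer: $-40 + 3 \sqrt{285} \approx 10.646$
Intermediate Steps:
$u = 3 \sqrt{285}$ ($u = \sqrt{2565} = 3 \sqrt{285} \approx 50.646$)
$u + O{\left(-40,106 \right)} = 3 \sqrt{285} - 40 = -40 + 3 \sqrt{285}$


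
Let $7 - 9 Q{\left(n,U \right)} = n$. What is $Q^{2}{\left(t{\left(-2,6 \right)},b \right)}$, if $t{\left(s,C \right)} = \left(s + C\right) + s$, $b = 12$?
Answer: $\frac{25}{81} \approx 0.30864$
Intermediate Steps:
$t{\left(s,C \right)} = C + 2 s$ ($t{\left(s,C \right)} = \left(C + s\right) + s = C + 2 s$)
$Q{\left(n,U \right)} = \frac{7}{9} - \frac{n}{9}$
$Q^{2}{\left(t{\left(-2,6 \right)},b \right)} = \left(\frac{7}{9} - \frac{6 + 2 \left(-2\right)}{9}\right)^{2} = \left(\frac{7}{9} - \frac{6 - 4}{9}\right)^{2} = \left(\frac{7}{9} - \frac{2}{9}\right)^{2} = \left(\frac{5}{9}\right)^{2} = \frac{25}{81}$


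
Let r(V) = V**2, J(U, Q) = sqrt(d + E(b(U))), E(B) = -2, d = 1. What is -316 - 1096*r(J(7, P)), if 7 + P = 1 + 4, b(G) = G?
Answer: 780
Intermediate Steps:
P = -2 (P = -7 + (1 + 4) = -7 + 5 = -2)
J(U, Q) = I (J(U, Q) = sqrt(1 - 2) = sqrt(-1) = I)
-316 - 1096*r(J(7, P)) = -316 - 1096*I**2 = -316 - 1096*(-1) = -316 + 1096 = 780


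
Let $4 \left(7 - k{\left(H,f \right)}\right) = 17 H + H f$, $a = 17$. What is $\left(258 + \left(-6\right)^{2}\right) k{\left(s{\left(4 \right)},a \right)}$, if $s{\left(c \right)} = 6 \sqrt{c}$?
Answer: $-27930$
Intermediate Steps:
$k{\left(H,f \right)} = 7 - \frac{17 H}{4} - \frac{H f}{4}$ ($k{\left(H,f \right)} = 7 - \frac{17 H + H f}{4} = 7 - \left(\frac{17 H}{4} + \frac{H f}{4}\right) = 7 - \frac{17 H}{4} - \frac{H f}{4}$)
$\left(258 + \left(-6\right)^{2}\right) k{\left(s{\left(4 \right)},a \right)} = \left(258 + \left(-6\right)^{2}\right) \left(7 - \frac{17 \cdot 6 \sqrt{4}}{4} - \frac{1}{4} \cdot 6 \sqrt{4} \cdot 17\right) = \left(258 + 36\right) \left(7 - \frac{17 \cdot 6 \cdot 2}{4} - \frac{1}{4} \cdot 6 \cdot 2 \cdot 17\right) = 294 \left(7 - 51 - 3 \cdot 17\right) = 294 \left(7 - 51 - 51\right) = 294 \left(-95\right) = -27930$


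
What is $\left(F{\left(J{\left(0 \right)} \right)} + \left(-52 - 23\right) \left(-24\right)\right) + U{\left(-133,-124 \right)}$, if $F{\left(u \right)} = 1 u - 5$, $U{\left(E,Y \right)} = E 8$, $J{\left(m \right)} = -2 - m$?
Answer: $729$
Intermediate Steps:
$U{\left(E,Y \right)} = 8 E$
$F{\left(u \right)} = -5 + u$ ($F{\left(u \right)} = u - 5 = -5 + u$)
$\left(F{\left(J{\left(0 \right)} \right)} + \left(-52 - 23\right) \left(-24\right)\right) + U{\left(-133,-124 \right)} = \left(\left(-5 - 2\right) + \left(-52 - 23\right) \left(-24\right)\right) + 8 \left(-133\right) = \left(\left(-5 + \left(-2 + 0\right)\right) - -1800\right) - 1064 = \left(\left(-5 - 2\right) + 1800\right) - 1064 = \left(-7 + 1800\right) - 1064 = 1793 - 1064 = 729$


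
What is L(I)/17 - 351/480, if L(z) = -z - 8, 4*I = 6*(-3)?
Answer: -2549/2720 ≈ -0.93713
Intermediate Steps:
I = -9/2 (I = (6*(-3))/4 = (¼)*(-18) = -9/2 ≈ -4.5000)
L(z) = -8 - z
L(I)/17 - 351/480 = (-8 - 1*(-9/2))/17 - 351/480 = (-8 + 9/2)*(1/17) - 351*1/480 = -7/2*1/17 - 117/160 = -7/34 - 117/160 = -2549/2720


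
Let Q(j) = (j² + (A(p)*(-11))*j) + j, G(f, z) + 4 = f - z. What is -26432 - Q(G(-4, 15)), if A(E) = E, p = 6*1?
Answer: -28456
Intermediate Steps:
p = 6
G(f, z) = -4 + f - z (G(f, z) = -4 + (f - z) = -4 + f - z)
Q(j) = j² - 65*j (Q(j) = (j² + (6*(-11))*j) + j = (j² - 66*j) + j = j² - 65*j)
-26432 - Q(G(-4, 15)) = -26432 - (-4 - 4 - 1*15)*(-65 + (-4 - 4 - 1*15)) = -26432 - (-4 - 4 - 15)*(-65 + (-4 - 4 - 15)) = -26432 - (-23)*(-65 - 23) = -26432 - (-23)*(-88) = -26432 - 1*2024 = -26432 - 2024 = -28456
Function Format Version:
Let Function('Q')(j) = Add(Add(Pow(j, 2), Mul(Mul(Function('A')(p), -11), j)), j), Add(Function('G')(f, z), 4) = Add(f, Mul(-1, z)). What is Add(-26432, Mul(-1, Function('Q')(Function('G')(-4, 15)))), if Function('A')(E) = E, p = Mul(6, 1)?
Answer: -28456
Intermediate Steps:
p = 6
Function('G')(f, z) = Add(-4, f, Mul(-1, z)) (Function('G')(f, z) = Add(-4, Add(f, Mul(-1, z))) = Add(-4, f, Mul(-1, z)))
Function('Q')(j) = Add(Pow(j, 2), Mul(-65, j)) (Function('Q')(j) = Add(Add(Pow(j, 2), Mul(Mul(6, -11), j)), j) = Add(Add(Pow(j, 2), Mul(-66, j)), j) = Add(Pow(j, 2), Mul(-65, j)))
Add(-26432, Mul(-1, Function('Q')(Function('G')(-4, 15)))) = Add(-26432, Mul(-1, Mul(Add(-4, -4, Mul(-1, 15)), Add(-65, Add(-4, -4, Mul(-1, 15)))))) = Add(-26432, Mul(-1, Mul(Add(-4, -4, -15), Add(-65, Add(-4, -4, -15))))) = Add(-26432, Mul(-1, Mul(-23, Add(-65, -23)))) = Add(-26432, Mul(-1, Mul(-23, -88))) = Add(-26432, Mul(-1, 2024)) = Add(-26432, -2024) = -28456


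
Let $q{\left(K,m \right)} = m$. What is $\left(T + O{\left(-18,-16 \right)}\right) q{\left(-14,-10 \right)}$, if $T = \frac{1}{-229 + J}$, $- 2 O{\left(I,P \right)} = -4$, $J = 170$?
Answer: $- \frac{1170}{59} \approx -19.831$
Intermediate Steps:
$O{\left(I,P \right)} = 2$ ($O{\left(I,P \right)} = \left(- \frac{1}{2}\right) \left(-4\right) = 2$)
$T = - \frac{1}{59}$ ($T = \frac{1}{-229 + 170} = \frac{1}{-59} = - \frac{1}{59} \approx -0.016949$)
$\left(T + O{\left(-18,-16 \right)}\right) q{\left(-14,-10 \right)} = \left(- \frac{1}{59} + 2\right) \left(-10\right) = \frac{117}{59} \left(-10\right) = - \frac{1170}{59}$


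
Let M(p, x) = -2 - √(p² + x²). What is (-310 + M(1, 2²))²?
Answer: (312 + √17)² ≈ 99934.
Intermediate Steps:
(-310 + M(1, 2²))² = (-310 + (-2 - √(1² + (2²)²)))² = (-310 + (-2 - √(1 + 4²)))² = (-310 + (-2 - √(1 + 16)))² = (-310 + (-2 - √17))² = (-312 - √17)²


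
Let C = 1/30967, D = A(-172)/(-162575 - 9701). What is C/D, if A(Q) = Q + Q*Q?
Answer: -43069/227700351 ≈ -0.00018915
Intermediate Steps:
A(Q) = Q + Q**2
D = -7353/43069 (D = (-172*(1 - 172))/(-162575 - 9701) = -172*(-171)/(-172276) = 29412*(-1/172276) = -7353/43069 ≈ -0.17073)
C = 1/30967 ≈ 3.2292e-5
C/D = 1/(30967*(-7353/43069)) = (1/30967)*(-43069/7353) = -43069/227700351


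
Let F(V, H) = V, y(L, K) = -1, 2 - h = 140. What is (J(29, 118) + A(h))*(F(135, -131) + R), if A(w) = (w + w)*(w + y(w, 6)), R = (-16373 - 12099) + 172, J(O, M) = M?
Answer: -1083845530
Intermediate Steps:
h = -138 (h = 2 - 1*140 = 2 - 140 = -138)
R = -28300 (R = -28472 + 172 = -28300)
A(w) = 2*w*(-1 + w) (A(w) = (w + w)*(w - 1) = (2*w)*(-1 + w) = 2*w*(-1 + w))
(J(29, 118) + A(h))*(F(135, -131) + R) = (118 + 2*(-138)*(-1 - 138))*(135 - 28300) = (118 + 2*(-138)*(-139))*(-28165) = (118 + 38364)*(-28165) = 38482*(-28165) = -1083845530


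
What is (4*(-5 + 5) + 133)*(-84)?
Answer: -11172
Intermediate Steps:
(4*(-5 + 5) + 133)*(-84) = (4*0 + 133)*(-84) = (0 + 133)*(-84) = 133*(-84) = -11172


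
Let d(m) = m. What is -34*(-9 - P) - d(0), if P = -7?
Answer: 68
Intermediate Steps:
-34*(-9 - P) - d(0) = -34*(-9 - 1*(-7)) - 1*0 = -34*(-9 + 7) + 0 = -34*(-2) + 0 = 68 + 0 = 68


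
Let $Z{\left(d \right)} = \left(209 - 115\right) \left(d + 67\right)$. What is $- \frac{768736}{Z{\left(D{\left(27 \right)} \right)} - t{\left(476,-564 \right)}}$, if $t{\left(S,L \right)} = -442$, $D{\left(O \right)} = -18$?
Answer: $- \frac{96092}{631} \approx -152.29$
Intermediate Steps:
$Z{\left(d \right)} = 6298 + 94 d$ ($Z{\left(d \right)} = 94 \left(67 + d\right) = 6298 + 94 d$)
$- \frac{768736}{Z{\left(D{\left(27 \right)} \right)} - t{\left(476,-564 \right)}} = - \frac{768736}{\left(6298 + 94 \left(-18\right)\right) - -442} = - \frac{768736}{\left(6298 - 1692\right) + 442} = - \frac{768736}{4606 + 442} = - \frac{768736}{5048} = \left(-768736\right) \frac{1}{5048} = - \frac{96092}{631}$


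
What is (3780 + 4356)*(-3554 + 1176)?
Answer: -19347408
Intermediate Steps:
(3780 + 4356)*(-3554 + 1176) = 8136*(-2378) = -19347408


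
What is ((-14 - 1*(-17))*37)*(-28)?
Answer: -3108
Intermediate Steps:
((-14 - 1*(-17))*37)*(-28) = ((-14 + 17)*37)*(-28) = (3*37)*(-28) = 111*(-28) = -3108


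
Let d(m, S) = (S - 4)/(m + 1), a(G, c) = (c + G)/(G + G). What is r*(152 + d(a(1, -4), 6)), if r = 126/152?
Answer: 2331/19 ≈ 122.68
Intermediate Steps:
a(G, c) = (G + c)/(2*G) (a(G, c) = (G + c)/((2*G)) = (G + c)*(1/(2*G)) = (G + c)/(2*G))
d(m, S) = (-4 + S)/(1 + m)
r = 63/76 (r = 126*(1/152) = 63/76 ≈ 0.82895)
r*(152 + d(a(1, -4), 6)) = 63*(152 + (-4 + 6)/(1 + (½)*(1 - 4)/1))/76 = 63*(152 + 2/(1 + (½)*1*(-3)))/76 = 63*(152 + 2/(1 - 3/2))/76 = 63*(152 + 2/(-½))/76 = 63*(152 - 2*2)/76 = 63*(152 - 4)/76 = (63/76)*148 = 2331/19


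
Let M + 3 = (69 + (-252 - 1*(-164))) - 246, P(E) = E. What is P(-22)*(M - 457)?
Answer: 15950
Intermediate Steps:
M = -268 (M = -3 + ((69 + (-252 - 1*(-164))) - 246) = -3 + ((69 + (-252 + 164)) - 246) = -3 + ((69 - 88) - 246) = -3 + (-19 - 246) = -3 - 265 = -268)
P(-22)*(M - 457) = -22*(-268 - 457) = -22*(-725) = 15950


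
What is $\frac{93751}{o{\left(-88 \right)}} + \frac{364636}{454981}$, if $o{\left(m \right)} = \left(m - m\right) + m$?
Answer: $- \frac{42622835763}{40038328} \approx -1064.6$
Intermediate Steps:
$o{\left(m \right)} = m$ ($o{\left(m \right)} = 0 + m = m$)
$\frac{93751}{o{\left(-88 \right)}} + \frac{364636}{454981} = \frac{93751}{-88} + \frac{364636}{454981} = 93751 \left(- \frac{1}{88}\right) + 364636 \cdot \frac{1}{454981} = - \frac{93751}{88} + \frac{364636}{454981} = - \frac{42622835763}{40038328}$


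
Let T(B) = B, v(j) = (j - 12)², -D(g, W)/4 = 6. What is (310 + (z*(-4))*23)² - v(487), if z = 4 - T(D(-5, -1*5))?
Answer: 4909131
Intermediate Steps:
D(g, W) = -24 (D(g, W) = -4*6 = -24)
v(j) = (-12 + j)²
z = 28 (z = 4 - 1*(-24) = 4 + 24 = 28)
(310 + (z*(-4))*23)² - v(487) = (310 + (28*(-4))*23)² - (-12 + 487)² = (310 - 112*23)² - 1*475² = (310 - 2576)² - 1*225625 = (-2266)² - 225625 = 5134756 - 225625 = 4909131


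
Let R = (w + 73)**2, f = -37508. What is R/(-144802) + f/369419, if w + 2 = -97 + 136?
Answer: -4950601658/26746305019 ≈ -0.18509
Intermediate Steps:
w = 37 (w = -2 + (-97 + 136) = -2 + 39 = 37)
R = 12100 (R = (37 + 73)**2 = 110**2 = 12100)
R/(-144802) + f/369419 = 12100/(-144802) - 37508/369419 = 12100*(-1/144802) - 37508*1/369419 = -6050/72401 - 37508/369419 = -4950601658/26746305019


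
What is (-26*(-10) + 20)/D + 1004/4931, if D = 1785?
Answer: 90652/251481 ≈ 0.36047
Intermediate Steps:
(-26*(-10) + 20)/D + 1004/4931 = (-26*(-10) + 20)/1785 + 1004/4931 = (260 + 20)*(1/1785) + 1004*(1/4931) = 280*(1/1785) + 1004/4931 = 8/51 + 1004/4931 = 90652/251481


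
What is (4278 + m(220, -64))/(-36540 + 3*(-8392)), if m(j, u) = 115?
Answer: -4393/61716 ≈ -0.071181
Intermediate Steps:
(4278 + m(220, -64))/(-36540 + 3*(-8392)) = (4278 + 115)/(-36540 + 3*(-8392)) = 4393/(-36540 - 25176) = 4393/(-61716) = 4393*(-1/61716) = -4393/61716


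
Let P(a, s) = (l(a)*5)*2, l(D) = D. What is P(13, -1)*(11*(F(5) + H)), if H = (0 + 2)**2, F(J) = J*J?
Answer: 41470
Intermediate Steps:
F(J) = J**2
H = 4 (H = 2**2 = 4)
P(a, s) = 10*a (P(a, s) = (a*5)*2 = (5*a)*2 = 10*a)
P(13, -1)*(11*(F(5) + H)) = (10*13)*(11*(5**2 + 4)) = 130*(11*(25 + 4)) = 130*(11*29) = 130*319 = 41470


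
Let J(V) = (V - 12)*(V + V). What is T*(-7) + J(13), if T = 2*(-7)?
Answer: 124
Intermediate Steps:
T = -14
J(V) = 2*V*(-12 + V) (J(V) = (-12 + V)*(2*V) = 2*V*(-12 + V))
T*(-7) + J(13) = -14*(-7) + 2*13*(-12 + 13) = 98 + 2*13*1 = 98 + 26 = 124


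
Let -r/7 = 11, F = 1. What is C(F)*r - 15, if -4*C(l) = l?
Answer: 17/4 ≈ 4.2500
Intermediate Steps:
C(l) = -l/4
r = -77 (r = -7*11 = -77)
C(F)*r - 15 = -1/4*1*(-77) - 15 = -1/4*(-77) - 15 = 77/4 - 15 = 17/4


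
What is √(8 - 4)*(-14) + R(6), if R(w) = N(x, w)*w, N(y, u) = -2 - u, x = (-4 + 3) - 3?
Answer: -76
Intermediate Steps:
x = -4 (x = -1 - 3 = -4)
R(w) = w*(-2 - w) (R(w) = (-2 - w)*w = w*(-2 - w))
√(8 - 4)*(-14) + R(6) = √(8 - 4)*(-14) - 1*6*(2 + 6) = √4*(-14) - 1*6*8 = 2*(-14) - 48 = -28 - 48 = -76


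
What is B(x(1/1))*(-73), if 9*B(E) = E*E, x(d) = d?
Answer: -73/9 ≈ -8.1111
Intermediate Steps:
B(E) = E²/9 (B(E) = (E*E)/9 = E²/9)
B(x(1/1))*(-73) = ((1/1)²/9)*(-73) = ((⅑)*1²)*(-73) = ((⅑)*1)*(-73) = (⅑)*(-73) = -73/9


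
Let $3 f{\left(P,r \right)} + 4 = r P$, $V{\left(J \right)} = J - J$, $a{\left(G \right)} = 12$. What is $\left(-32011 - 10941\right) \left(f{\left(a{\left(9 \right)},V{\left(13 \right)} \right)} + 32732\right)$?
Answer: $- \frac{4217542784}{3} \approx -1.4058 \cdot 10^{9}$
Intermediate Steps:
$V{\left(J \right)} = 0$
$f{\left(P,r \right)} = - \frac{4}{3} + \frac{P r}{3}$ ($f{\left(P,r \right)} = - \frac{4}{3} + \frac{r P}{3} = - \frac{4}{3} + \frac{P r}{3}$)
$\left(-32011 - 10941\right) \left(f{\left(a{\left(9 \right)},V{\left(13 \right)} \right)} + 32732\right) = \left(-32011 - 10941\right) \left(\left(- \frac{4}{3} + \frac{1}{3} \cdot 12 \cdot 0\right) + 32732\right) = - 42952 \left(\left(- \frac{4}{3} + 0\right) + 32732\right) = - 42952 \left(- \frac{4}{3} + 32732\right) = \left(-42952\right) \frac{98192}{3} = - \frac{4217542784}{3}$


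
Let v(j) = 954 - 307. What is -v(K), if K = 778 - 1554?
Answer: -647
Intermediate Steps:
K = -776
v(j) = 647
-v(K) = -1*647 = -647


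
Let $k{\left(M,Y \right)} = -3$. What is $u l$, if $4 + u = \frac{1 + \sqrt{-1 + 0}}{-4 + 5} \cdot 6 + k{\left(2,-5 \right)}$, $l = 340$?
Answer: $-340 + 2040 i \approx -340.0 + 2040.0 i$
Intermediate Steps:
$u = -1 + 6 i$ ($u = -4 - \left(3 - \frac{1 + \sqrt{-1 + 0}}{-4 + 5} \cdot 6\right) = -4 - \left(3 - \frac{1 + \sqrt{-1}}{1} \cdot 6\right) = -4 - \left(3 - \left(1 + i\right) 1 \cdot 6\right) = -4 - \left(3 - \left(1 + i\right) 6\right) = -4 + \left(\left(6 + 6 i\right) - 3\right) = -4 + \left(3 + 6 i\right) = -1 + 6 i \approx -1.0 + 6.0 i$)
$u l = \left(-1 + 6 i\right) 340 = -340 + 2040 i$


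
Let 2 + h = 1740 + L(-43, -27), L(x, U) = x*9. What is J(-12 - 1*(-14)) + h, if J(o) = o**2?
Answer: 1355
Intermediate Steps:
L(x, U) = 9*x
h = 1351 (h = -2 + (1740 + 9*(-43)) = -2 + (1740 - 387) = -2 + 1353 = 1351)
J(-12 - 1*(-14)) + h = (-12 - 1*(-14))**2 + 1351 = (-12 + 14)**2 + 1351 = 2**2 + 1351 = 4 + 1351 = 1355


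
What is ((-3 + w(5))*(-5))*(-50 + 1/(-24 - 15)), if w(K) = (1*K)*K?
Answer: 214610/39 ≈ 5502.8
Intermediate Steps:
w(K) = K**2 (w(K) = K*K = K**2)
((-3 + w(5))*(-5))*(-50 + 1/(-24 - 15)) = ((-3 + 5**2)*(-5))*(-50 + 1/(-24 - 15)) = ((-3 + 25)*(-5))*(-50 + 1/(-39)) = (22*(-5))*(-50 - 1/39) = -110*(-1951/39) = 214610/39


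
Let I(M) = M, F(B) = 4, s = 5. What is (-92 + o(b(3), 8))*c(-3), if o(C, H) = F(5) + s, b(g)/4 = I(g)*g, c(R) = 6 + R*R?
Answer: -1245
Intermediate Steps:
c(R) = 6 + R²
b(g) = 4*g² (b(g) = 4*(g*g) = 4*g²)
o(C, H) = 9 (o(C, H) = 4 + 5 = 9)
(-92 + o(b(3), 8))*c(-3) = (-92 + 9)*(6 + (-3)²) = -83*(6 + 9) = -83*15 = -1245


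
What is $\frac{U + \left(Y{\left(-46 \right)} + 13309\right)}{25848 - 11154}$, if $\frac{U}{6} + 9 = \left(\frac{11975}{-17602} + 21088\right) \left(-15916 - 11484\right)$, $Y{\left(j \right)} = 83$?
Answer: $- \frac{5085132749077}{21553649} \approx -2.3593 \cdot 10^{5}$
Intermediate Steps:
$U = - \frac{30510914357454}{8801}$ ($U = -54 + 6 \left(\frac{11975}{-17602} + 21088\right) \left(-15916 - 11484\right) = -54 + 6 \left(11975 \left(- \frac{1}{17602}\right) + 21088\right) \left(-27400\right) = -54 + 6 \left(- \frac{11975}{17602} + 21088\right) \left(-27400\right) = -54 + 6 \cdot \frac{371179001}{17602} \left(-27400\right) = -54 + 6 \left(- \frac{5085152313700}{8801}\right) = -54 - \frac{30510913882200}{8801} = - \frac{30510914357454}{8801} \approx -3.4668 \cdot 10^{9}$)
$\frac{U + \left(Y{\left(-46 \right)} + 13309\right)}{25848 - 11154} = \frac{- \frac{30510914357454}{8801} + \left(83 + 13309\right)}{25848 - 11154} = \frac{- \frac{30510914357454}{8801} + 13392}{14694} = \left(- \frac{30510796494462}{8801}\right) \frac{1}{14694} = - \frac{5085132749077}{21553649}$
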